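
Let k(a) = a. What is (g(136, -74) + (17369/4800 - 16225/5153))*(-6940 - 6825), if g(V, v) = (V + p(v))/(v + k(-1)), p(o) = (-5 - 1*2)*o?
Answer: 561781339783/4946880 ≈ 1.1356e+5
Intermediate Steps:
p(o) = -7*o (p(o) = (-5 - 2)*o = -7*o)
g(V, v) = (V - 7*v)/(-1 + v) (g(V, v) = (V - 7*v)/(v - 1) = (V - 7*v)/(-1 + v))
(g(136, -74) + (17369/4800 - 16225/5153))*(-6940 - 6825) = ((136 - 7*(-74))/(-1 - 74) + (17369/4800 - 16225/5153))*(-6940 - 6825) = ((136 + 518)/(-75) + (17369*(1/4800) - 16225*1/5153))*(-13765) = (-1/75*654 + (17369/4800 - 16225/5153))*(-13765) = (-218/25 + 11622457/24734400)*(-13765) = -204061511/24734400*(-13765) = 561781339783/4946880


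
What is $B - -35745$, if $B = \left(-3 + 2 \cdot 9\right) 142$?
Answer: $37875$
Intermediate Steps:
$B = 2130$ ($B = \left(-3 + 18\right) 142 = 15 \cdot 142 = 2130$)
$B - -35745 = 2130 - -35745 = 2130 + 35745 = 37875$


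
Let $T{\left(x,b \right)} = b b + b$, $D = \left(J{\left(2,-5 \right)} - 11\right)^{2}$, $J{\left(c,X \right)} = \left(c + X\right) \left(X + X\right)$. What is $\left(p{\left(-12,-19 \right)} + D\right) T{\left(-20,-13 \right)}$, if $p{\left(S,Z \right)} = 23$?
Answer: $59904$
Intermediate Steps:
$J{\left(c,X \right)} = 2 X \left(X + c\right)$ ($J{\left(c,X \right)} = \left(X + c\right) 2 X = 2 X \left(X + c\right)$)
$D = 361$ ($D = \left(2 \left(-5\right) \left(-5 + 2\right) - 11\right)^{2} = \left(2 \left(-5\right) \left(-3\right) - 11\right)^{2} = \left(30 - 11\right)^{2} = 19^{2} = 361$)
$T{\left(x,b \right)} = b + b^{2}$ ($T{\left(x,b \right)} = b^{2} + b = b + b^{2}$)
$\left(p{\left(-12,-19 \right)} + D\right) T{\left(-20,-13 \right)} = \left(23 + 361\right) \left(- 13 \left(1 - 13\right)\right) = 384 \left(\left(-13\right) \left(-12\right)\right) = 384 \cdot 156 = 59904$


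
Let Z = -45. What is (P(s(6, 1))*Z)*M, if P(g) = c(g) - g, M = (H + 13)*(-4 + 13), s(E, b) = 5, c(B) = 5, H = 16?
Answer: 0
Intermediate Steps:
M = 261 (M = (16 + 13)*(-4 + 13) = 29*9 = 261)
P(g) = 5 - g
(P(s(6, 1))*Z)*M = ((5 - 1*5)*(-45))*261 = ((5 - 5)*(-45))*261 = (0*(-45))*261 = 0*261 = 0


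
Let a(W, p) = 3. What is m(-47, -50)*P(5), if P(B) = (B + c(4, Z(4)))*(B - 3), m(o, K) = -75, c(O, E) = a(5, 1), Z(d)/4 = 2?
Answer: -1200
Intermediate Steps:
Z(d) = 8 (Z(d) = 4*2 = 8)
c(O, E) = 3
P(B) = (-3 + B)*(3 + B) (P(B) = (B + 3)*(B - 3) = (3 + B)*(-3 + B) = (-3 + B)*(3 + B))
m(-47, -50)*P(5) = -75*(-9 + 5²) = -75*(-9 + 25) = -75*16 = -1200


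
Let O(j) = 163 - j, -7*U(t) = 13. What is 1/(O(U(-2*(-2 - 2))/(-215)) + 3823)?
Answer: 1505/5998917 ≈ 0.00025088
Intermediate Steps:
U(t) = -13/7 (U(t) = -⅐*13 = -13/7)
1/(O(U(-2*(-2 - 2))/(-215)) + 3823) = 1/((163 - (-13)/(7*(-215))) + 3823) = 1/((163 - (-13)*(-1)/(7*215)) + 3823) = 1/((163 - 1*13/1505) + 3823) = 1/((163 - 13/1505) + 3823) = 1/(245302/1505 + 3823) = 1/(5998917/1505) = 1505/5998917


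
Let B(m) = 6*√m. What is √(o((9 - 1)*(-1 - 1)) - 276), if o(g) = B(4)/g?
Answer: 3*I*√123/2 ≈ 16.636*I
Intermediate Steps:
o(g) = 12/g (o(g) = (6*√4)/g = (6*2)/g = 12/g)
√(o((9 - 1)*(-1 - 1)) - 276) = √(12/(((9 - 1)*(-1 - 1))) - 276) = √(12/((8*(-2))) - 276) = √(12/(-16) - 276) = √(12*(-1/16) - 276) = √(-¾ - 276) = √(-1107/4) = 3*I*√123/2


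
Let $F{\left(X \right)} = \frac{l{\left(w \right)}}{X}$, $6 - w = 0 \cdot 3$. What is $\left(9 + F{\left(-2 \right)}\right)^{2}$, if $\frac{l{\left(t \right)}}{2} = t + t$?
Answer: $9$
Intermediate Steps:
$w = 6$ ($w = 6 - 0 \cdot 3 = 6 - 0 = 6 + 0 = 6$)
$l{\left(t \right)} = 4 t$ ($l{\left(t \right)} = 2 \left(t + t\right) = 2 \cdot 2 t = 4 t$)
$F{\left(X \right)} = \frac{24}{X}$ ($F{\left(X \right)} = \frac{4 \cdot 6}{X} = \frac{24}{X}$)
$\left(9 + F{\left(-2 \right)}\right)^{2} = \left(9 + \frac{24}{-2}\right)^{2} = \left(9 + 24 \left(- \frac{1}{2}\right)\right)^{2} = \left(9 - 12\right)^{2} = \left(-3\right)^{2} = 9$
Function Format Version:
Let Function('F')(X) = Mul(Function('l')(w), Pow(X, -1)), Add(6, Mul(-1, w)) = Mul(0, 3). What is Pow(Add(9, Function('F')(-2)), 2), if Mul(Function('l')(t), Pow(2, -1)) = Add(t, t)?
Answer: 9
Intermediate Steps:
w = 6 (w = Add(6, Mul(-1, Mul(0, 3))) = Add(6, Mul(-1, 0)) = Add(6, 0) = 6)
Function('l')(t) = Mul(4, t) (Function('l')(t) = Mul(2, Add(t, t)) = Mul(2, Mul(2, t)) = Mul(4, t))
Function('F')(X) = Mul(24, Pow(X, -1)) (Function('F')(X) = Mul(Mul(4, 6), Pow(X, -1)) = Mul(24, Pow(X, -1)))
Pow(Add(9, Function('F')(-2)), 2) = Pow(Add(9, Mul(24, Pow(-2, -1))), 2) = Pow(Add(9, Mul(24, Rational(-1, 2))), 2) = Pow(Add(9, -12), 2) = Pow(-3, 2) = 9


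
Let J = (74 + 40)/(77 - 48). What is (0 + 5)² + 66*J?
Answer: 8249/29 ≈ 284.45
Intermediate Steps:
J = 114/29 ≈ 3.9310
(0 + 5)² + 66*J = (0 + 5)² + 66*(114/29) = 5² + 7524/29 = 25 + 7524/29 = 8249/29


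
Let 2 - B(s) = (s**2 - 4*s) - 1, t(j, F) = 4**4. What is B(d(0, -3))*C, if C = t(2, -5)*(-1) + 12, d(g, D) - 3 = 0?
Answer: -1464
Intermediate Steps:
d(g, D) = 3 (d(g, D) = 3 + 0 = 3)
t(j, F) = 256
C = -244 (C = 256*(-1) + 12 = -256 + 12 = -244)
B(s) = 3 - s**2 + 4*s (B(s) = 2 - ((s**2 - 4*s) - 1) = 2 - (-1 + s**2 - 4*s) = 2 + (1 - s**2 + 4*s) = 3 - s**2 + 4*s)
B(d(0, -3))*C = (3 - 1*3**2 + 4*3)*(-244) = (3 - 1*9 + 12)*(-244) = (3 - 9 + 12)*(-244) = 6*(-244) = -1464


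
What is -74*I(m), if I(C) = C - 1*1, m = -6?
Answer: 518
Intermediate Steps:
I(C) = -1 + C (I(C) = C - 1 = -1 + C)
-74*I(m) = -74*(-1 - 6) = -74*(-7) = 518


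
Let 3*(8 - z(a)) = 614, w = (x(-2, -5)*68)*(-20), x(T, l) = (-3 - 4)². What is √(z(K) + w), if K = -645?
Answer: I*√601530/3 ≈ 258.53*I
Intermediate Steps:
x(T, l) = 49 (x(T, l) = (-7)² = 49)
w = -66640 (w = (49*68)*(-20) = 3332*(-20) = -66640)
z(a) = -590/3 (z(a) = 8 - ⅓*614 = 8 - 614/3 = -590/3)
√(z(K) + w) = √(-590/3 - 66640) = √(-200510/3) = I*√601530/3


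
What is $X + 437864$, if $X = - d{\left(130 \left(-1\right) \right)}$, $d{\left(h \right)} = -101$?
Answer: $437965$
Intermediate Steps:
$X = 101$ ($X = \left(-1\right) \left(-101\right) = 101$)
$X + 437864 = 101 + 437864 = 437965$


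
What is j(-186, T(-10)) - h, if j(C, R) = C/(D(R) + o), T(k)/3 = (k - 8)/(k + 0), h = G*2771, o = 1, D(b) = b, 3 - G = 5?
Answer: 88207/16 ≈ 5512.9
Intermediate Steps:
G = -2 (G = 3 - 1*5 = 3 - 5 = -2)
h = -5542 (h = -2*2771 = -5542)
T(k) = 3*(-8 + k)/k (T(k) = 3*((k - 8)/(k + 0)) = 3*((-8 + k)/k) = 3*(-8 + k)/k)
j(C, R) = C/(1 + R) (j(C, R) = C/(R + 1) = C/(1 + R))
j(-186, T(-10)) - h = -186/(1 + (3 - 24/(-10))) - 1*(-5542) = -186/(1 + (3 - 24*(-⅒))) + 5542 = -186/(1 + (3 + 12/5)) + 5542 = -186/(1 + 27/5) + 5542 = -186/32/5 + 5542 = -186*5/32 + 5542 = -465/16 + 5542 = 88207/16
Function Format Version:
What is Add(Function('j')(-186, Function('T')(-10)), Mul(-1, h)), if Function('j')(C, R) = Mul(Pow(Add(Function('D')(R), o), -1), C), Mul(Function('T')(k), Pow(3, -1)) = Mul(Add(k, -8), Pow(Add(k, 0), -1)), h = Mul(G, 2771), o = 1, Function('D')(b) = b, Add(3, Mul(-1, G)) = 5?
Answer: Rational(88207, 16) ≈ 5512.9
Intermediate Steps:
G = -2 (G = Add(3, Mul(-1, 5)) = Add(3, -5) = -2)
h = -5542 (h = Mul(-2, 2771) = -5542)
Function('T')(k) = Mul(3, Pow(k, -1), Add(-8, k)) (Function('T')(k) = Mul(3, Mul(Add(k, -8), Pow(Add(k, 0), -1))) = Mul(3, Mul(Add(-8, k), Pow(k, -1))) = Mul(3, Mul(Pow(k, -1), Add(-8, k))) = Mul(3, Pow(k, -1), Add(-8, k)))
Function('j')(C, R) = Mul(C, Pow(Add(1, R), -1)) (Function('j')(C, R) = Mul(Pow(Add(R, 1), -1), C) = Mul(Pow(Add(1, R), -1), C) = Mul(C, Pow(Add(1, R), -1)))
Add(Function('j')(-186, Function('T')(-10)), Mul(-1, h)) = Add(Mul(-186, Pow(Add(1, Add(3, Mul(-24, Pow(-10, -1)))), -1)), Mul(-1, -5542)) = Add(Mul(-186, Pow(Add(1, Add(3, Mul(-24, Rational(-1, 10)))), -1)), 5542) = Add(Mul(-186, Pow(Add(1, Add(3, Rational(12, 5))), -1)), 5542) = Add(Mul(-186, Pow(Add(1, Rational(27, 5)), -1)), 5542) = Add(Mul(-186, Pow(Rational(32, 5), -1)), 5542) = Add(Mul(-186, Rational(5, 32)), 5542) = Add(Rational(-465, 16), 5542) = Rational(88207, 16)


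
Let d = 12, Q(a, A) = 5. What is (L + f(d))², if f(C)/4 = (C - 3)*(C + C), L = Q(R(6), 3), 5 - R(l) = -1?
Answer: 755161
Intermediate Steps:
R(l) = 6 (R(l) = 5 - 1*(-1) = 5 + 1 = 6)
L = 5
f(C) = 8*C*(-3 + C) (f(C) = 4*((C - 3)*(C + C)) = 4*((-3 + C)*(2*C)) = 4*(2*C*(-3 + C)) = 8*C*(-3 + C))
(L + f(d))² = (5 + 8*12*(-3 + 12))² = (5 + 8*12*9)² = (5 + 864)² = 869² = 755161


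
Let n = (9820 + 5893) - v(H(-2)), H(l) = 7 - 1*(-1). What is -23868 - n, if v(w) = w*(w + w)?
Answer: -39453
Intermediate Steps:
H(l) = 8 (H(l) = 7 + 1 = 8)
v(w) = 2*w**2 (v(w) = w*(2*w) = 2*w**2)
n = 15585 (n = (9820 + 5893) - 2*8**2 = 15713 - 2*64 = 15713 - 1*128 = 15713 - 128 = 15585)
-23868 - n = -23868 - 1*15585 = -23868 - 15585 = -39453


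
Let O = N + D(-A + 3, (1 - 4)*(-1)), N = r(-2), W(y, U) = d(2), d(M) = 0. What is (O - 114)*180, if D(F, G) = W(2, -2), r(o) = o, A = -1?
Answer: -20880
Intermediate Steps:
W(y, U) = 0
N = -2
D(F, G) = 0
O = -2 (O = -2 + 0 = -2)
(O - 114)*180 = (-2 - 114)*180 = -116*180 = -20880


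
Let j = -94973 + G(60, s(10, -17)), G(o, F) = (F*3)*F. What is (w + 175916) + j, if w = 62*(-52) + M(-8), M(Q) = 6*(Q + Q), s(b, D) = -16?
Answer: 78391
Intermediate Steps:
M(Q) = 12*Q (M(Q) = 6*(2*Q) = 12*Q)
G(o, F) = 3*F² (G(o, F) = (3*F)*F = 3*F²)
w = -3320 (w = 62*(-52) + 12*(-8) = -3224 - 96 = -3320)
j = -94205 (j = -94973 + 3*(-16)² = -94973 + 3*256 = -94973 + 768 = -94205)
(w + 175916) + j = (-3320 + 175916) - 94205 = 172596 - 94205 = 78391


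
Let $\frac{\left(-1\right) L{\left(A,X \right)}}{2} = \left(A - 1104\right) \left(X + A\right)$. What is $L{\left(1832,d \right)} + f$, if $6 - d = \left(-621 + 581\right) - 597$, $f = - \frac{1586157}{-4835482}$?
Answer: $- \frac{17425141349043}{4835482} \approx -3.6036 \cdot 10^{6}$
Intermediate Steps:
$f = \frac{1586157}{4835482}$ ($f = \left(-1586157\right) \left(- \frac{1}{4835482}\right) = \frac{1586157}{4835482} \approx 0.32802$)
$d = 643$ ($d = 6 - \left(\left(-621 + 581\right) - 597\right) = 6 - \left(-40 - 597\right) = 6 - -637 = 6 + 637 = 643$)
$L{\left(A,X \right)} = - 2 \left(-1104 + A\right) \left(A + X\right)$ ($L{\left(A,X \right)} = - 2 \left(A - 1104\right) \left(X + A\right) = - 2 \left(-1104 + A\right) \left(A + X\right)$)
$L{\left(1832,d \right)} + f = \left(- 2 \cdot 1832^{2} + 2208 \cdot 1832 + 2208 \cdot 643 - 3664 \cdot 643\right) + \frac{1586157}{4835482} = \left(\left(-2\right) 3356224 + 4045056 + 1419744 - 2355952\right) + \frac{1586157}{4835482} = \left(-6712448 + 4045056 + 1419744 - 2355952\right) + \frac{1586157}{4835482} = -3603600 + \frac{1586157}{4835482} = - \frac{17425141349043}{4835482}$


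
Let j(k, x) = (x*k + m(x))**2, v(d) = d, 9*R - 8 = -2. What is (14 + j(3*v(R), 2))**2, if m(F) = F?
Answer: 2500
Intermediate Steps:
R = 2/3 (R = 8/9 + (1/9)*(-2) = 8/9 - 2/9 = 2/3 ≈ 0.66667)
j(k, x) = (x + k*x)**2 (j(k, x) = (x*k + x)**2 = (k*x + x)**2 = (x + k*x)**2)
(14 + j(3*v(R), 2))**2 = (14 + 2**2*(1 + 3*(2/3))**2)**2 = (14 + 4*(1 + 2)**2)**2 = (14 + 4*3**2)**2 = (14 + 4*9)**2 = (14 + 36)**2 = 50**2 = 2500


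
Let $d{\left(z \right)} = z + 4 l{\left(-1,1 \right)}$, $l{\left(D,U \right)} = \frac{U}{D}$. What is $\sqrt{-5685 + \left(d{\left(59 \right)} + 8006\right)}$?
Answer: $6 \sqrt{66} \approx 48.744$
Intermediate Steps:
$d{\left(z \right)} = -4 + z$ ($d{\left(z \right)} = z + 4 \cdot 1 \frac{1}{-1} = z + 4 \cdot 1 \left(-1\right) = z + 4 \left(-1\right) = z - 4 = -4 + z$)
$\sqrt{-5685 + \left(d{\left(59 \right)} + 8006\right)} = \sqrt{-5685 + \left(\left(-4 + 59\right) + 8006\right)} = \sqrt{-5685 + \left(55 + 8006\right)} = \sqrt{-5685 + 8061} = \sqrt{2376} = 6 \sqrt{66}$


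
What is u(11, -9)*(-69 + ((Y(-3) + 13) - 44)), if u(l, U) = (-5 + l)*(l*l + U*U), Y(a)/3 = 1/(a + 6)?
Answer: -119988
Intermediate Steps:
Y(a) = 3/(6 + a) (Y(a) = 3/(a + 6) = 3/(6 + a))
u(l, U) = (-5 + l)*(U² + l²) (u(l, U) = (-5 + l)*(l² + U²) = (-5 + l)*(U² + l²))
u(11, -9)*(-69 + ((Y(-3) + 13) - 44)) = (11³ - 5*(-9)² - 5*11² + 11*(-9)²)*(-69 + ((3/(6 - 3) + 13) - 44)) = (1331 - 5*81 - 5*121 + 11*81)*(-69 + ((3/3 + 13) - 44)) = (1331 - 405 - 605 + 891)*(-69 + ((3*(⅓) + 13) - 44)) = 1212*(-69 + ((1 + 13) - 44)) = 1212*(-69 + (14 - 44)) = 1212*(-69 - 30) = 1212*(-99) = -119988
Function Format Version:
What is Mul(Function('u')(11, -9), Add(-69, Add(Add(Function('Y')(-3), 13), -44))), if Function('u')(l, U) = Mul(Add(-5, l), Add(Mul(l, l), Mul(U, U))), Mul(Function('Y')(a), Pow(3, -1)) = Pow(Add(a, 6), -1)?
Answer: -119988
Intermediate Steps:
Function('Y')(a) = Mul(3, Pow(Add(6, a), -1)) (Function('Y')(a) = Mul(3, Pow(Add(a, 6), -1)) = Mul(3, Pow(Add(6, a), -1)))
Function('u')(l, U) = Mul(Add(-5, l), Add(Pow(U, 2), Pow(l, 2))) (Function('u')(l, U) = Mul(Add(-5, l), Add(Pow(l, 2), Pow(U, 2))) = Mul(Add(-5, l), Add(Pow(U, 2), Pow(l, 2))))
Mul(Function('u')(11, -9), Add(-69, Add(Add(Function('Y')(-3), 13), -44))) = Mul(Add(Pow(11, 3), Mul(-5, Pow(-9, 2)), Mul(-5, Pow(11, 2)), Mul(11, Pow(-9, 2))), Add(-69, Add(Add(Mul(3, Pow(Add(6, -3), -1)), 13), -44))) = Mul(Add(1331, Mul(-5, 81), Mul(-5, 121), Mul(11, 81)), Add(-69, Add(Add(Mul(3, Pow(3, -1)), 13), -44))) = Mul(Add(1331, -405, -605, 891), Add(-69, Add(Add(Mul(3, Rational(1, 3)), 13), -44))) = Mul(1212, Add(-69, Add(Add(1, 13), -44))) = Mul(1212, Add(-69, Add(14, -44))) = Mul(1212, Add(-69, -30)) = Mul(1212, -99) = -119988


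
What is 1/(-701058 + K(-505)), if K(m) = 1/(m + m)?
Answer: -1010/708068581 ≈ -1.4264e-6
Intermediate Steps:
K(m) = 1/(2*m)
1/(-701058 + K(-505)) = 1/(-701058 + (½)/(-505)) = 1/(-701058 + (½)*(-1/505)) = 1/(-701058 - 1/1010) = 1/(-708068581/1010) = -1010/708068581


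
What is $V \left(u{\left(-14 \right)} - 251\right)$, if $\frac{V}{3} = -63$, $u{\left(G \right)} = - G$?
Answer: $44793$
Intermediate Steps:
$V = -189$ ($V = 3 \left(-63\right) = -189$)
$V \left(u{\left(-14 \right)} - 251\right) = - 189 \left(\left(-1\right) \left(-14\right) - 251\right) = - 189 \left(14 - 251\right) = \left(-189\right) \left(-237\right) = 44793$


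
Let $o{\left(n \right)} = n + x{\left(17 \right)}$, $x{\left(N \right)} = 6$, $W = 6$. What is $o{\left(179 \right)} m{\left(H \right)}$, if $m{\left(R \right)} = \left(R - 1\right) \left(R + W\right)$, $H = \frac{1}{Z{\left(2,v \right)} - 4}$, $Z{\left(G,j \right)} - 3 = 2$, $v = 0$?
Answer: $0$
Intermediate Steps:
$Z{\left(G,j \right)} = 5$ ($Z{\left(G,j \right)} = 3 + 2 = 5$)
$o{\left(n \right)} = 6 + n$ ($o{\left(n \right)} = n + 6 = 6 + n$)
$H = 1$ ($H = \frac{1}{5 - 4} = 1^{-1} = 1$)
$m{\left(R \right)} = \left(-1 + R\right) \left(6 + R\right)$ ($m{\left(R \right)} = \left(R - 1\right) \left(R + 6\right) = \left(-1 + R\right) \left(6 + R\right)$)
$o{\left(179 \right)} m{\left(H \right)} = \left(6 + 179\right) \left(-6 + 1^{2} + 5 \cdot 1\right) = 185 \left(-6 + 1 + 5\right) = 185 \cdot 0 = 0$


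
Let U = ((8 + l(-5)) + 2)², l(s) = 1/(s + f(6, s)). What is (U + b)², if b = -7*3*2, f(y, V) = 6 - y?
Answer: 1825201/625 ≈ 2920.3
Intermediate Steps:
l(s) = 1/s (l(s) = 1/(s + (6 - 1*6)) = 1/(s + (6 - 6)) = 1/(s + 0) = 1/s)
U = 2401/25 (U = ((8 + 1/(-5)) + 2)² = ((8 - ⅕) + 2)² = (39/5 + 2)² = (49/5)² = 2401/25 ≈ 96.040)
b = -42 (b = -21*2 = -42)
(U + b)² = (2401/25 - 42)² = (1351/25)² = 1825201/625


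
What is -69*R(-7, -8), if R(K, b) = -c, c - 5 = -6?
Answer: -69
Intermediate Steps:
c = -1 (c = 5 - 6 = -1)
R(K, b) = 1 (R(K, b) = -1*(-1) = 1)
-69*R(-7, -8) = -69*1 = -69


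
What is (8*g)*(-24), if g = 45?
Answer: -8640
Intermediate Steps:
(8*g)*(-24) = (8*45)*(-24) = 360*(-24) = -8640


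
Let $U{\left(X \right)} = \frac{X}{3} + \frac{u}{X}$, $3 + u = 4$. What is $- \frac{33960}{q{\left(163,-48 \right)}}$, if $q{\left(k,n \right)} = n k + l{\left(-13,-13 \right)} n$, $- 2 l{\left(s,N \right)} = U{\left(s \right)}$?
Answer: $\frac{55185}{12886} \approx 4.2826$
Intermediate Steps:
$u = 1$ ($u = -3 + 4 = 1$)
$U{\left(X \right)} = \frac{1}{X} + \frac{X}{3}$ ($U{\left(X \right)} = \frac{X}{3} + 1 \frac{1}{X} = X \frac{1}{3} + \frac{1}{X} = \frac{X}{3} + \frac{1}{X} = \frac{1}{X} + \frac{X}{3}$)
$l{\left(s,N \right)} = - \frac{1}{2 s} - \frac{s}{6}$ ($l{\left(s,N \right)} = - \frac{\frac{1}{s} + \frac{s}{3}}{2} = - \frac{1}{2 s} - \frac{s}{6}$)
$q{\left(k,n \right)} = \frac{86 n}{39} + k n$ ($q{\left(k,n \right)} = n k + \frac{-3 - \left(-13\right)^{2}}{6 \left(-13\right)} n = k n + \frac{1}{6} \left(- \frac{1}{13}\right) \left(-3 - 169\right) n = k n + \frac{1}{6} \left(- \frac{1}{13}\right) \left(-172\right) n = k n + \frac{86 n}{39} = \frac{86 n}{39} + k n$)
$- \frac{33960}{q{\left(163,-48 \right)}} = - \frac{33960}{\frac{1}{39} \left(-48\right) \left(86 + 39 \cdot 163\right)} = - \frac{33960}{\frac{1}{39} \left(-48\right) \left(86 + 6357\right)} = - \frac{33960}{\frac{1}{39} \left(-48\right) 6443} = - \frac{33960}{- \frac{103088}{13}} = \left(-33960\right) \left(- \frac{13}{103088}\right) = \frac{55185}{12886}$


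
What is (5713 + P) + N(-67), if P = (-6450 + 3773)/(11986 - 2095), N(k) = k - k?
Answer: 56504606/9891 ≈ 5712.7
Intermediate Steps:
N(k) = 0
P = -2677/9891 ≈ -0.27065
(5713 + P) + N(-67) = (5713 - 2677/9891) + 0 = 56504606/9891 + 0 = 56504606/9891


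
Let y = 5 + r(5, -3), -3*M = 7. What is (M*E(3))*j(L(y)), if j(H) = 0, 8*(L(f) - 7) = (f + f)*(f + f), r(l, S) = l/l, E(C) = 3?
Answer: 0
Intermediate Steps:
M = -7/3 (M = -⅓*7 = -7/3 ≈ -2.3333)
r(l, S) = 1
y = 6 (y = 5 + 1 = 6)
L(f) = 7 + f²/2 (L(f) = 7 + ((f + f)*(f + f))/8 = 7 + ((2*f)*(2*f))/8 = 7 + (4*f²)/8 = 7 + f²/2)
(M*E(3))*j(L(y)) = -7/3*3*0 = -7*0 = 0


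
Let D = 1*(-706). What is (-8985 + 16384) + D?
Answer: 6693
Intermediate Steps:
D = -706
(-8985 + 16384) + D = (-8985 + 16384) - 706 = 7399 - 706 = 6693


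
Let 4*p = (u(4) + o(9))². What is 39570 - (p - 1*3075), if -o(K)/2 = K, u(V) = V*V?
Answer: 42644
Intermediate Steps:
u(V) = V²
o(K) = -2*K
p = 1 (p = (4² - 2*9)²/4 = (16 - 18)²/4 = (¼)*(-2)² = (¼)*4 = 1)
39570 - (p - 1*3075) = 39570 - (1 - 1*3075) = 39570 - (1 - 3075) = 39570 - 1*(-3074) = 39570 + 3074 = 42644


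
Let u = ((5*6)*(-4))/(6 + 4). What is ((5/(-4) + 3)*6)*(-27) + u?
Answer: -591/2 ≈ -295.50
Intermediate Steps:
u = -12 (u = (30*(-4))/10 = -120*1/10 = -12)
((5/(-4) + 3)*6)*(-27) + u = ((5/(-4) + 3)*6)*(-27) - 12 = ((5*(-1/4) + 3)*6)*(-27) - 12 = ((-5/4 + 3)*6)*(-27) - 12 = ((7/4)*6)*(-27) - 12 = (21/2)*(-27) - 12 = -567/2 - 12 = -591/2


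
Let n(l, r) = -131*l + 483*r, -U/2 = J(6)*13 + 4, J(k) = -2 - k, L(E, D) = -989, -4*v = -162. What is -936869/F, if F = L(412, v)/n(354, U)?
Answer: 47055182394/989 ≈ 4.7579e+7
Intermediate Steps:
v = 81/2 (v = -¼*(-162) = 81/2 ≈ 40.500)
U = 200 (U = -2*((-2 - 1*6)*13 + 4) = -2*((-2 - 6)*13 + 4) = -2*(-8*13 + 4) = -2*(-104 + 4) = -2*(-100) = 200)
F = -989/50226 (F = -989/(-131*354 + 483*200) = -989/(-46374 + 96600) = -989/50226 ≈ -0.019691)
-936869/F = -936869/(-989/50226) = -936869*(-50226/989) = 47055182394/989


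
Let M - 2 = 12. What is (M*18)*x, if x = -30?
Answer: -7560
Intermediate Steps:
M = 14 (M = 2 + 12 = 14)
(M*18)*x = (14*18)*(-30) = 252*(-30) = -7560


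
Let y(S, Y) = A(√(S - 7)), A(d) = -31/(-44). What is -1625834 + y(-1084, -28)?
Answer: -71536665/44 ≈ -1.6258e+6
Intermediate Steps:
A(d) = 31/44 (A(d) = -31*(-1/44) = 31/44)
y(S, Y) = 31/44
-1625834 + y(-1084, -28) = -1625834 + 31/44 = -71536665/44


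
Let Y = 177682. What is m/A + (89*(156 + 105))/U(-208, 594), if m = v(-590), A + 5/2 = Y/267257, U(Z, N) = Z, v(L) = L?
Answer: 42809744171/204031568 ≈ 209.82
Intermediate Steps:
A = -980921/534514 (A = -5/2 + 177682/267257 = -980921/534514 ≈ -1.8352)
m = -590
m/A + (89*(156 + 105))/U(-208, 594) = -590/(-980921/534514) + (89*(156 + 105))/(-208) = -590*(-534514/980921) + (89*261)*(-1/208) = 315363260/980921 + 23229*(-1/208) = 315363260/980921 - 23229/208 = 42809744171/204031568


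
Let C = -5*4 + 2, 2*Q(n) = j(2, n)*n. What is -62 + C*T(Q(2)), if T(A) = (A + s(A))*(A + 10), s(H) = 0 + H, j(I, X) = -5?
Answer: 838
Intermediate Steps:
s(H) = H
Q(n) = -5*n/2 (Q(n) = (-5*n)/2 = -5*n/2)
T(A) = 2*A*(10 + A) (T(A) = (A + A)*(A + 10) = (2*A)*(10 + A) = 2*A*(10 + A))
C = -18 (C = -20 + 2 = -18)
-62 + C*T(Q(2)) = -62 - 36*(-5/2*2)*(10 - 5/2*2) = -62 - 36*(-5)*(10 - 5) = -62 - 36*(-5)*5 = -62 - 18*(-50) = -62 + 900 = 838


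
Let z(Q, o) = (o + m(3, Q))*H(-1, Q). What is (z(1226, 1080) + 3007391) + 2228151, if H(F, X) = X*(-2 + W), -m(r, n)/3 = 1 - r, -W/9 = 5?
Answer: -57341950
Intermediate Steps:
W = -45 (W = -9*5 = -45)
m(r, n) = -3 + 3*r (m(r, n) = -3*(1 - r) = -3 + 3*r)
H(F, X) = -47*X (H(F, X) = X*(-2 - 45) = X*(-47) = -47*X)
z(Q, o) = -47*Q*(6 + o) (z(Q, o) = (o + (-3 + 3*3))*(-47*Q) = (o + (-3 + 9))*(-47*Q) = (o + 6)*(-47*Q) = (6 + o)*(-47*Q) = -47*Q*(6 + o))
(z(1226, 1080) + 3007391) + 2228151 = (-47*1226*(6 + 1080) + 3007391) + 2228151 = (-47*1226*1086 + 3007391) + 2228151 = (-62577492 + 3007391) + 2228151 = -59570101 + 2228151 = -57341950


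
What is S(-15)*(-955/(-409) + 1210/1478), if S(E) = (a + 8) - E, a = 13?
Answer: 34314840/302251 ≈ 113.53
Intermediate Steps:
S(E) = 21 - E (S(E) = (13 + 8) - E = 21 - E)
S(-15)*(-955/(-409) + 1210/1478) = (21 - 1*(-15))*(-955/(-409) + 1210/1478) = (21 + 15)*(-955*(-1/409) + 1210*(1/1478)) = 36*(955/409 + 605/739) = 36*(953190/302251) = 34314840/302251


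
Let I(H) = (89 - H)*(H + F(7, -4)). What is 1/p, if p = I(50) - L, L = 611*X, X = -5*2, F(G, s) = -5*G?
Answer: 1/6695 ≈ 0.00014937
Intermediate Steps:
X = -10
L = -6110 (L = 611*(-10) = -6110)
I(H) = (-35 + H)*(89 - H) (I(H) = (89 - H)*(H - 5*7) = (89 - H)*(H - 35) = (89 - H)*(-35 + H) = (-35 + H)*(89 - H))
p = 6695 (p = (-3115 - 1*50² + 124*50) - 1*(-6110) = (-3115 - 1*2500 + 6200) + 6110 = (-3115 - 2500 + 6200) + 6110 = 585 + 6110 = 6695)
1/p = 1/6695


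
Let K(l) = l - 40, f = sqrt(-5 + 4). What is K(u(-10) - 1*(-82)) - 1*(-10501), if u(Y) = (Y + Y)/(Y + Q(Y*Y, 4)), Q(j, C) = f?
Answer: 1065043/101 + 20*I/101 ≈ 10545.0 + 0.19802*I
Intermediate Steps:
f = I (f = sqrt(-1) = I ≈ 1.0*I)
Q(j, C) = I
u(Y) = 2*Y/(I + Y) (u(Y) = (Y + Y)/(Y + I) = (2*Y)/(I + Y) = 2*Y/(I + Y))
K(l) = -40 + l
K(u(-10) - 1*(-82)) - 1*(-10501) = (-40 + (2*(-10)/(I - 10) - 1*(-82))) - 1*(-10501) = (-40 + (2*(-10)/(-10 + I) + 82)) + 10501 = (-40 + (2*(-10)*((-10 - I)/101) + 82)) + 10501 = (-40 + ((200/101 + 20*I/101) + 82)) + 10501 = (-40 + (8482/101 + 20*I/101)) + 10501 = (4442/101 + 20*I/101) + 10501 = 1065043/101 + 20*I/101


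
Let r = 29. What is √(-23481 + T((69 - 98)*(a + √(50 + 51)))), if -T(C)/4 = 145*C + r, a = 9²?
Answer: √(1338823 + 16820*√101) ≈ 1227.9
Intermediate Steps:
a = 81
T(C) = -116 - 580*C (T(C) = -4*(145*C + 29) = -4*(29 + 145*C) = -116 - 580*C)
√(-23481 + T((69 - 98)*(a + √(50 + 51)))) = √(-23481 + (-116 - 580*(69 - 98)*(81 + √(50 + 51)))) = √(-23481 + (-116 - (-16820)*(81 + √101))) = √(-23481 + (-116 - 580*(-2349 - 29*√101))) = √(-23481 + (-116 + (1362420 + 16820*√101))) = √(-23481 + (1362304 + 16820*√101)) = √(1338823 + 16820*√101)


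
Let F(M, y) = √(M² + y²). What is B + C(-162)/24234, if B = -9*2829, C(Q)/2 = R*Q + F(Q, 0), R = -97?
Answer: -14690241/577 ≈ -25460.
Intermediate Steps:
C(Q) = -194*Q + 2*√(Q²) (C(Q) = 2*(-97*Q + √(Q² + 0²)) = 2*(-97*Q + √(Q² + 0)) = 2*(-97*Q + √(Q²)) = 2*(√(Q²) - 97*Q) = -194*Q + 2*√(Q²))
B = -25461
B + C(-162)/24234 = -25461 + (-194*(-162) + 2*√((-162)²))/24234 = -25461 + (31428 + 2*√26244)*(1/24234) = -25461 + (31428 + 2*162)*(1/24234) = -25461 + (31428 + 324)*(1/24234) = -25461 + 31752*(1/24234) = -25461 + 756/577 = -14690241/577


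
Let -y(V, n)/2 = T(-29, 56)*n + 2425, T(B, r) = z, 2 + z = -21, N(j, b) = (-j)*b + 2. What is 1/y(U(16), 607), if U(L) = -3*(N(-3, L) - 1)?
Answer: 1/23072 ≈ 4.3343e-5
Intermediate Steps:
N(j, b) = 2 - b*j (N(j, b) = -b*j + 2 = 2 - b*j)
z = -23 (z = -2 - 21 = -23)
T(B, r) = -23
U(L) = -3 - 9*L (U(L) = -3*((2 - 1*L*(-3)) - 1) = -3*((2 + 3*L) - 1) = -3*(1 + 3*L) = -3 - 9*L)
y(V, n) = -4850 + 46*n (y(V, n) = -2*(-23*n + 2425) = -2*(2425 - 23*n) = -4850 + 46*n)
1/y(U(16), 607) = 1/(-4850 + 46*607) = 1/(-4850 + 27922) = 1/23072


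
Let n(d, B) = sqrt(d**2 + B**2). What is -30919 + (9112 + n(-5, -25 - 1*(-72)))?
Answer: -21807 + sqrt(2234) ≈ -21760.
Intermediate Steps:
n(d, B) = sqrt(B**2 + d**2)
-30919 + (9112 + n(-5, -25 - 1*(-72))) = -30919 + (9112 + sqrt((-25 - 1*(-72))**2 + (-5)**2)) = -30919 + (9112 + sqrt((-25 + 72)**2 + 25)) = -30919 + (9112 + sqrt(47**2 + 25)) = -30919 + (9112 + sqrt(2209 + 25)) = -30919 + (9112 + sqrt(2234)) = -21807 + sqrt(2234)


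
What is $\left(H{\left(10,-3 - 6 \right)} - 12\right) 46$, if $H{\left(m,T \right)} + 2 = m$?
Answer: $-184$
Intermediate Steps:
$H{\left(m,T \right)} = -2 + m$
$\left(H{\left(10,-3 - 6 \right)} - 12\right) 46 = \left(\left(-2 + 10\right) - 12\right) 46 = \left(8 - 12\right) 46 = \left(-4\right) 46 = -184$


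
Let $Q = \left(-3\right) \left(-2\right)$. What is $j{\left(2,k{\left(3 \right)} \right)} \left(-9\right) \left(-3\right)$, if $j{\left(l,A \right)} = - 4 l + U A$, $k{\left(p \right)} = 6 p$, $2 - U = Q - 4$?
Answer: $-216$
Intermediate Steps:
$Q = 6$
$U = 0$ ($U = 2 - \left(6 - 4\right) = 2 - 2 = 0$)
$j{\left(l,A \right)} = - 4 l$ ($j{\left(l,A \right)} = - 4 l + 0 A = - 4 l + 0 = - 4 l$)
$j{\left(2,k{\left(3 \right)} \right)} \left(-9\right) \left(-3\right) = \left(-4\right) 2 \left(-9\right) \left(-3\right) = \left(-8\right) \left(-9\right) \left(-3\right) = 72 \left(-3\right) = -216$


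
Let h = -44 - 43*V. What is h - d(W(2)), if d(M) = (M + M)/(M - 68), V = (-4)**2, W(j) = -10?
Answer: -28558/39 ≈ -732.26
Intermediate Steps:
V = 16
d(M) = 2*M/(-68 + M) (d(M) = (2*M)/(-68 + M) = 2*M/(-68 + M))
h = -732 (h = -44 - 43*16 = -44 - 688 = -732)
h - d(W(2)) = -732 - 2*(-10)/(-68 - 10) = -732 - 2*(-10)/(-78) = -732 - 2*(-10)*(-1)/78 = -732 - 1*10/39 = -732 - 10/39 = -28558/39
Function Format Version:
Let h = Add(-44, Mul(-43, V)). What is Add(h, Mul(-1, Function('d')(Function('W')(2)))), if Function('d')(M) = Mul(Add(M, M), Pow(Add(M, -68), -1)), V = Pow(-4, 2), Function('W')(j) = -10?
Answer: Rational(-28558, 39) ≈ -732.26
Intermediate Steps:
V = 16
Function('d')(M) = Mul(2, M, Pow(Add(-68, M), -1)) (Function('d')(M) = Mul(Mul(2, M), Pow(Add(-68, M), -1)) = Mul(2, M, Pow(Add(-68, M), -1)))
h = -732 (h = Add(-44, Mul(-43, 16)) = Add(-44, -688) = -732)
Add(h, Mul(-1, Function('d')(Function('W')(2)))) = Add(-732, Mul(-1, Mul(2, -10, Pow(Add(-68, -10), -1)))) = Add(-732, Mul(-1, Mul(2, -10, Pow(-78, -1)))) = Add(-732, Mul(-1, Mul(2, -10, Rational(-1, 78)))) = Add(-732, Mul(-1, Rational(10, 39))) = Add(-732, Rational(-10, 39)) = Rational(-28558, 39)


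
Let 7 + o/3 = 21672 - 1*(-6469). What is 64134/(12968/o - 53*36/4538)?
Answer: -3070545730623/12773779 ≈ -2.4038e+5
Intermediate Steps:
o = 84402 (o = -21 + 3*(21672 - 1*(-6469)) = -21 + 3*(21672 + 6469) = -21 + 3*28141 = -21 + 84423 = 84402)
64134/(12968/o - 53*36/4538) = 64134/(12968/84402 - 53*36/4538) = 64134/(12968*(1/84402) - 1908*1/4538) = 64134/(6484/42201 - 954/2269) = 64134/(-25547558/95754069) = 64134*(-95754069/25547558) = -3070545730623/12773779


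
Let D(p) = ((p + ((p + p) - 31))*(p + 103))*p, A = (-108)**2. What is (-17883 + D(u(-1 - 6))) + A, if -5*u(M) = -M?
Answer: -151519/125 ≈ -1212.2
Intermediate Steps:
u(M) = M/5 (u(M) = -(-1)*M/5 = M/5)
A = 11664
D(p) = p*(-31 + 3*p)*(103 + p) (D(p) = ((p + (2*p - 31))*(103 + p))*p = ((p + (-31 + 2*p))*(103 + p))*p = ((-31 + 3*p)*(103 + p))*p = p*(-31 + 3*p)*(103 + p))
(-17883 + D(u(-1 - 6))) + A = (-17883 + ((-1 - 6)/5)*(-3193 + 3*((-1 - 6)/5)**2 + 278*((-1 - 6)/5))) + 11664 = (-17883 + ((1/5)*(-7))*(-3193 + 3*((1/5)*(-7))**2 + 278*((1/5)*(-7)))) + 11664 = (-17883 - 7*(-3193 + 3*(-7/5)**2 + 278*(-7/5))/5) + 11664 = (-17883 - 7*(-3193 + 3*(49/25) - 1946/5)/5) + 11664 = (-17883 - 7*(-3193 + 147/25 - 1946/5)/5) + 11664 = (-17883 - 7/5*(-89408/25)) + 11664 = (-17883 + 625856/125) + 11664 = -1609519/125 + 11664 = -151519/125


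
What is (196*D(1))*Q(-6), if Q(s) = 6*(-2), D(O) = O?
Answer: -2352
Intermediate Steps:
Q(s) = -12
(196*D(1))*Q(-6) = (196*1)*(-12) = 196*(-12) = -2352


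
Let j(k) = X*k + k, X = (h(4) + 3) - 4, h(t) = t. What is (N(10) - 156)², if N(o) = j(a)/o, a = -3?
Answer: 617796/25 ≈ 24712.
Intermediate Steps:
X = 3 (X = (4 + 3) - 4 = 7 - 4 = 3)
j(k) = 4*k (j(k) = 3*k + k = 4*k)
N(o) = -12/o (N(o) = (4*(-3))/o = -12/o)
(N(10) - 156)² = (-12/10 - 156)² = (-12*⅒ - 156)² = (-6/5 - 156)² = (-786/5)² = 617796/25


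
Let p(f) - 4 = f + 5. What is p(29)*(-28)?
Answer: -1064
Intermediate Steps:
p(f) = 9 + f (p(f) = 4 + (f + 5) = 4 + (5 + f) = 9 + f)
p(29)*(-28) = (9 + 29)*(-28) = 38*(-28) = -1064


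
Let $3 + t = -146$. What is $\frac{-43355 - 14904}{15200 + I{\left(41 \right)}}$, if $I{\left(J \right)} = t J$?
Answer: $- \frac{58259}{9091} \approx -6.4084$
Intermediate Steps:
$t = -149$ ($t = -3 - 146 = -149$)
$I{\left(J \right)} = - 149 J$
$\frac{-43355 - 14904}{15200 + I{\left(41 \right)}} = \frac{-43355 - 14904}{15200 - 6109} = - \frac{58259}{15200 - 6109} = - \frac{58259}{9091}$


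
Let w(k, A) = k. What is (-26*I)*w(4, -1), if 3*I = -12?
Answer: 416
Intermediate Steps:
I = -4 (I = (⅓)*(-12) = -4)
(-26*I)*w(4, -1) = -26*(-4)*4 = 104*4 = 416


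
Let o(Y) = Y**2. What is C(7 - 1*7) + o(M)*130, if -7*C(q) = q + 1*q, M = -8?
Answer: 8320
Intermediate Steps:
C(q) = -2*q/7 (C(q) = -(q + 1*q)/7 = -(q + q)/7 = -2*q/7)
C(7 - 1*7) + o(M)*130 = -2*(7 - 1*7)/7 + (-8)**2*130 = -2*(7 - 7)/7 + 64*130 = -2/7*0 + 8320 = 0 + 8320 = 8320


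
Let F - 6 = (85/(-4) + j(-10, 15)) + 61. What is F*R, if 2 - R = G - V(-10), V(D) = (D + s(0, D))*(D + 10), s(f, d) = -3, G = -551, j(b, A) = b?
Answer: 79079/4 ≈ 19770.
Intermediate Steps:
V(D) = (-3 + D)*(10 + D) (V(D) = (D - 3)*(D + 10) = (-3 + D)*(10 + D))
F = 143/4 (F = 6 + ((85/(-4) - 10) + 61) = 6 + ((85*(-1/4) - 10) + 61) = 6 + ((-85/4 - 10) + 61) = 6 + (-125/4 + 61) = 6 + 119/4 = 143/4 ≈ 35.750)
R = 553 (R = 2 - (-551 - (-30 + (-10)**2 + 7*(-10))) = 2 - (-551 - (-30 + 100 - 70)) = 2 - (-551 - 1*0) = 2 - (-551 + 0) = 2 - 1*(-551) = 2 + 551 = 553)
F*R = (143/4)*553 = 79079/4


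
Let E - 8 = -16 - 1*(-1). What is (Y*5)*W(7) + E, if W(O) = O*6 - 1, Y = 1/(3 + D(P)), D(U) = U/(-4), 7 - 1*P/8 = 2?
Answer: -254/7 ≈ -36.286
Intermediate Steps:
P = 40 (P = 56 - 8*2 = 56 - 16 = 40)
D(U) = -U/4 (D(U) = U*(-¼) = -U/4)
Y = -⅐ (Y = 1/(3 - ¼*40) = 1/(3 - 10) = 1/(-7) = -⅐ ≈ -0.14286)
W(O) = -1 + 6*O (W(O) = 6*O - 1 = -1 + 6*O)
E = -7 (E = 8 + (-16 - 1*(-1)) = 8 + (-16 + 1) = 8 - 15 = -7)
(Y*5)*W(7) + E = (-⅐*5)*(-1 + 6*7) - 7 = -5*(-1 + 42)/7 - 7 = -5/7*41 - 7 = -205/7 - 7 = -254/7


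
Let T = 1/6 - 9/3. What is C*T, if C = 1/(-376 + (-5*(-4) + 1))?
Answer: 17/2130 ≈ 0.0079812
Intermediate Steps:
T = -17/6 (T = 1*(⅙) - 9*⅓ = ⅙ - 3 = -17/6 ≈ -2.8333)
C = -1/355 (C = 1/(-376 + (20 + 1)) = 1/(-376 + 21) = 1/(-355) = -1/355 ≈ -0.0028169)
C*T = -1/355*(-17/6) = 17/2130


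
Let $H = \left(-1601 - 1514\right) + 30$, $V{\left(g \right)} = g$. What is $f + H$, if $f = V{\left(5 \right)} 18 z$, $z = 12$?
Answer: $-2005$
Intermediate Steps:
$H = -3085$ ($H = -3115 + 30 = -3085$)
$f = 1080$ ($f = 5 \cdot 18 \cdot 12 = 90 \cdot 12 = 1080$)
$f + H = 1080 - 3085 = -2005$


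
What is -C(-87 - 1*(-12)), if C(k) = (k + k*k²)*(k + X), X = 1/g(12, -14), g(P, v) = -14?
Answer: -221734725/7 ≈ -3.1676e+7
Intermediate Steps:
X = -1/14 (X = 1/(-14) = -1/14 ≈ -0.071429)
C(k) = (-1/14 + k)*(k + k³) (C(k) = (k + k*k²)*(k - 1/14) = (k + k³)*(-1/14 + k) = (-1/14 + k)*(k + k³))
-C(-87 - 1*(-12)) = -(-87 - 1*(-12))*(-1/14 + (-87 - 1*(-12)) + (-87 - 1*(-12))³ - (-87 - 1*(-12))²/14) = -(-87 + 12)*(-1/14 + (-87 + 12) + (-87 + 12)³ - (-87 + 12)²/14) = -(-75)*(-1/14 - 75 + (-75)³ - 1/14*(-75)²) = -(-75)*(-1/14 - 75 - 421875 - 1/14*5625) = -(-75)*(-1/14 - 75 - 421875 - 5625/14) = -(-75)*(-2956463)/7 = -1*221734725/7 = -221734725/7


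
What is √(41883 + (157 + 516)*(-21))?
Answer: 5*√1110 ≈ 166.58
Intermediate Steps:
√(41883 + (157 + 516)*(-21)) = √(41883 + 673*(-21)) = √(41883 - 14133) = √27750 = 5*√1110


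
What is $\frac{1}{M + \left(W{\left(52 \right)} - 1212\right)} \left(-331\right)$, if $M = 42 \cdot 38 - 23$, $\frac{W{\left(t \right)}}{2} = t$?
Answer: $- \frac{331}{465} \approx -0.71183$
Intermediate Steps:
$W{\left(t \right)} = 2 t$
$M = 1573$ ($M = 1596 - 23 = 1573$)
$\frac{1}{M + \left(W{\left(52 \right)} - 1212\right)} \left(-331\right) = \frac{1}{1573 + \left(2 \cdot 52 - 1212\right)} \left(-331\right) = \frac{1}{1573 + \left(104 - 1212\right)} \left(-331\right) = \frac{1}{1573 - 1108} \left(-331\right) = \frac{1}{465} \left(-331\right) = - \frac{331}{465}$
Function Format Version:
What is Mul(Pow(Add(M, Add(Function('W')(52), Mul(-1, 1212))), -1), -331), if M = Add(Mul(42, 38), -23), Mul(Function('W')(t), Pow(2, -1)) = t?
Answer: Rational(-331, 465) ≈ -0.71183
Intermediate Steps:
Function('W')(t) = Mul(2, t)
M = 1573 (M = Add(1596, -23) = 1573)
Mul(Pow(Add(M, Add(Function('W')(52), Mul(-1, 1212))), -1), -331) = Mul(Pow(Add(1573, Add(Mul(2, 52), Mul(-1, 1212))), -1), -331) = Mul(Pow(Add(1573, Add(104, -1212)), -1), -331) = Mul(Pow(Add(1573, -1108), -1), -331) = Mul(Pow(465, -1), -331) = Mul(Rational(1, 465), -331) = Rational(-331, 465)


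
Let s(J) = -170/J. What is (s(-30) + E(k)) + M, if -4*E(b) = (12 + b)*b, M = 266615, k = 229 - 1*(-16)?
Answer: 3010553/12 ≈ 2.5088e+5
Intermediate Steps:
k = 245 (k = 229 + 16 = 245)
E(b) = -b*(12 + b)/4 (E(b) = -(12 + b)*b/4 = -b*(12 + b)/4)
(s(-30) + E(k)) + M = (-170/(-30) - 1/4*245*(12 + 245)) + 266615 = (-170*(-1/30) - 1/4*245*257) + 266615 = (17/3 - 62965/4) + 266615 = -188827/12 + 266615 = 3010553/12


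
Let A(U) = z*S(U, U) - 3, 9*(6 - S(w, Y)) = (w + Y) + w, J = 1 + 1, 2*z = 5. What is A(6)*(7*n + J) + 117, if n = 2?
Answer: 229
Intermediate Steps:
z = 5/2 (z = (½)*5 = 5/2 ≈ 2.5000)
J = 2
S(w, Y) = 6 - 2*w/9 - Y/9 (S(w, Y) = 6 - ((w + Y) + w)/9 = 6 - ((Y + w) + w)/9 = 6 - (Y + 2*w)/9 = 6 + (-2*w/9 - Y/9) = 6 - 2*w/9 - Y/9)
A(U) = 12 - 5*U/6 (A(U) = 5*(6 - 2*U/9 - U/9)/2 - 3 = 5*(6 - U/3)/2 - 3 = (15 - 5*U/6) - 3 = 12 - 5*U/6)
A(6)*(7*n + J) + 117 = (12 - ⅚*6)*(7*2 + 2) + 117 = (12 - 5)*(14 + 2) + 117 = 7*16 + 117 = 112 + 117 = 229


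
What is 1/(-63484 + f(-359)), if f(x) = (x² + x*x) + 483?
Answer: 1/194761 ≈ 5.1345e-6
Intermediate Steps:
f(x) = 483 + 2*x² (f(x) = (x² + x²) + 483 = 2*x² + 483 = 483 + 2*x²)
1/(-63484 + f(-359)) = 1/(-63484 + (483 + 2*(-359)²)) = 1/(-63484 + (483 + 2*128881)) = 1/(-63484 + (483 + 257762)) = 1/(-63484 + 258245) = 1/194761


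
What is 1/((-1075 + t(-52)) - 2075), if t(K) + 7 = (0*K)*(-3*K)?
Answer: -1/3157 ≈ -0.00031676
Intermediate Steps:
t(K) = -7 (t(K) = -7 + (0*K)*(-3*K) = -7 + 0*(-3*K) = -7 + 0 = -7)
1/((-1075 + t(-52)) - 2075) = 1/((-1075 - 7) - 2075) = 1/(-1082 - 2075) = 1/(-3157) = -1/3157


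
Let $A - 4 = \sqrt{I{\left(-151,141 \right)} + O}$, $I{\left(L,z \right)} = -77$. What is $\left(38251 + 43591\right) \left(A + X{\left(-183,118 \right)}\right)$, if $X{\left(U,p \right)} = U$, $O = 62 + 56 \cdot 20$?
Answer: $-14649718 + 81842 \sqrt{1105} \approx -1.1929 \cdot 10^{7}$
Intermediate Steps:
$O = 1182$ ($O = 62 + 1120 = 1182$)
$A = 4 + \sqrt{1105}$ ($A = 4 + \sqrt{-77 + 1182} = 4 + \sqrt{1105} \approx 37.242$)
$\left(38251 + 43591\right) \left(A + X{\left(-183,118 \right)}\right) = \left(38251 + 43591\right) \left(\left(4 + \sqrt{1105}\right) - 183\right) = 81842 \left(-179 + \sqrt{1105}\right) = -14649718 + 81842 \sqrt{1105}$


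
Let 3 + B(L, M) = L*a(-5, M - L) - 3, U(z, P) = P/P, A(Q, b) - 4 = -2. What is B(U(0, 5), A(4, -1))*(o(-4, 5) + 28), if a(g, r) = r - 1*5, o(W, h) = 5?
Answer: -330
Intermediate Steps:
A(Q, b) = 2 (A(Q, b) = 4 - 2 = 2)
a(g, r) = -5 + r (a(g, r) = r - 5 = -5 + r)
U(z, P) = 1
B(L, M) = -6 + L*(-5 + M - L) (B(L, M) = -3 + (L*(-5 + (M - L)) - 3) = -3 + (L*(-5 + M - L) - 3) = -3 + (-3 + L*(-5 + M - L)) = -6 + L*(-5 + M - L))
B(U(0, 5), A(4, -1))*(o(-4, 5) + 28) = (-6 - 1*1*(5 + 1 - 1*2))*(5 + 28) = (-6 - 1*1*(5 + 1 - 2))*33 = (-6 - 1*1*4)*33 = (-6 - 4)*33 = -10*33 = -330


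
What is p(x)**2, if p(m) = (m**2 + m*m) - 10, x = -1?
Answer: 64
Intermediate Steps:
p(m) = -10 + 2*m**2 (p(m) = (m**2 + m**2) - 10 = 2*m**2 - 10 = -10 + 2*m**2)
p(x)**2 = (-10 + 2*(-1)**2)**2 = (-10 + 2*1)**2 = (-10 + 2)**2 = (-8)**2 = 64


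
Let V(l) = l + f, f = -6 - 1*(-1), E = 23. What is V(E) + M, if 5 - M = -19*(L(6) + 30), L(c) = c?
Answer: 707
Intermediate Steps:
f = -5 (f = -6 + 1 = -5)
V(l) = -5 + l (V(l) = l - 5 = -5 + l)
M = 689 (M = 5 - (-19)*(6 + 30) = 5 - (-19)*36 = 5 - 1*(-684) = 5 + 684 = 689)
V(E) + M = (-5 + 23) + 689 = 18 + 689 = 707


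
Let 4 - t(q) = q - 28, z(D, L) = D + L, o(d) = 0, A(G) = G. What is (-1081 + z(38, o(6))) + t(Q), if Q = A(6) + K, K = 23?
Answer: -1040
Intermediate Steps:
Q = 29 (Q = 6 + 23 = 29)
t(q) = 32 - q (t(q) = 4 - (q - 28) = 4 - (-28 + q) = 4 + (28 - q) = 32 - q)
(-1081 + z(38, o(6))) + t(Q) = (-1081 + (38 + 0)) + (32 - 1*29) = (-1081 + 38) + (32 - 29) = -1043 + 3 = -1040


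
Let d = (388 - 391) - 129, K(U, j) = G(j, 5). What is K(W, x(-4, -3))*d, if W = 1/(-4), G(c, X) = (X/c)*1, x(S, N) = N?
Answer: 220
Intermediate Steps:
G(c, X) = X/c
W = -¼ ≈ -0.25000
K(U, j) = 5/j
d = -132 (d = -3 - 129 = -132)
K(W, x(-4, -3))*d = (5/(-3))*(-132) = (5*(-⅓))*(-132) = -5/3*(-132) = 220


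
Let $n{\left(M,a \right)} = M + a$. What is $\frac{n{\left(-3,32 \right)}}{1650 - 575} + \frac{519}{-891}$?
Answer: $- \frac{177362}{319275} \approx -0.55552$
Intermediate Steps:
$\frac{n{\left(-3,32 \right)}}{1650 - 575} + \frac{519}{-891} = \frac{-3 + 32}{1650 - 575} + \frac{519}{-891} = \frac{29}{1075} + 519 \left(- \frac{1}{891}\right) = 29 \cdot \frac{1}{1075} - \frac{173}{297} = \frac{29}{1075} - \frac{173}{297} = - \frac{177362}{319275}$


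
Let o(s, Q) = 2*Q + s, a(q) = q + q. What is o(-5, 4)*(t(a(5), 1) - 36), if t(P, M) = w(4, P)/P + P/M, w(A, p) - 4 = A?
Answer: -378/5 ≈ -75.600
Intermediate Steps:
w(A, p) = 4 + A
a(q) = 2*q
o(s, Q) = s + 2*Q
t(P, M) = 8/P + P/M (t(P, M) = (4 + 4)/P + P/M = 8/P + P/M)
o(-5, 4)*(t(a(5), 1) - 36) = (-5 + 2*4)*((8/((2*5)) + (2*5)/1) - 36) = (-5 + 8)*((8/10 + 10*1) - 36) = 3*((8*(⅒) + 10) - 36) = 3*((⅘ + 10) - 36) = 3*(54/5 - 36) = 3*(-126/5) = -378/5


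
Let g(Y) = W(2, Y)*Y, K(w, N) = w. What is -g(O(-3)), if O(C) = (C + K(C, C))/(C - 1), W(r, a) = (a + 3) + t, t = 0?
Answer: -27/4 ≈ -6.7500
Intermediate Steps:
W(r, a) = 3 + a (W(r, a) = (a + 3) + 0 = (3 + a) + 0 = 3 + a)
O(C) = 2*C/(-1 + C) (O(C) = (C + C)/(C - 1) = (2*C)/(-1 + C) = 2*C/(-1 + C))
g(Y) = Y*(3 + Y) (g(Y) = (3 + Y)*Y = Y*(3 + Y))
-g(O(-3)) = -2*(-3)/(-1 - 3)*(3 + 2*(-3)/(-1 - 3)) = -2*(-3)/(-4)*(3 + 2*(-3)/(-4)) = -2*(-3)*(-¼)*(3 + 2*(-3)*(-¼)) = -3*(3 + 3/2)/2 = -3*9/(2*2) = -1*27/4 = -27/4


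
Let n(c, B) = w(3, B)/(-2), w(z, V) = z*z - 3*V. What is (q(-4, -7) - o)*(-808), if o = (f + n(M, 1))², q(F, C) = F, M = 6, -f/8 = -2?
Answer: 139784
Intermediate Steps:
w(z, V) = z² - 3*V
f = 16 (f = -8*(-2) = 16)
n(c, B) = -9/2 + 3*B/2 (n(c, B) = (3² - 3*B)/(-2) = (9 - 3*B)*(-½) = -9/2 + 3*B/2)
o = 169 (o = (16 + (-9/2 + (3/2)*1))² = (16 + (-9/2 + 3/2))² = (16 - 3)² = 13² = 169)
(q(-4, -7) - o)*(-808) = (-4 - 1*169)*(-808) = (-4 - 169)*(-808) = -173*(-808) = 139784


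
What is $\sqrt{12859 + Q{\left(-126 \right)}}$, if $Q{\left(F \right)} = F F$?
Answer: $\sqrt{28735} \approx 169.51$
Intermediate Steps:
$Q{\left(F \right)} = F^{2}$
$\sqrt{12859 + Q{\left(-126 \right)}} = \sqrt{12859 + \left(-126\right)^{2}} = \sqrt{12859 + 15876} = \sqrt{28735}$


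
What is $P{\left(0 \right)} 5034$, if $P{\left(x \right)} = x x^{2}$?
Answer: $0$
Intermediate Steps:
$P{\left(x \right)} = x^{3}$
$P{\left(0 \right)} 5034 = 0^{3} \cdot 5034 = 0 \cdot 5034 = 0$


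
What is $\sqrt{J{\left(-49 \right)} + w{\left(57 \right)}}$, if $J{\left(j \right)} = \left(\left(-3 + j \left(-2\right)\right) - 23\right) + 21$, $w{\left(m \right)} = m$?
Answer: $5 \sqrt{6} \approx 12.247$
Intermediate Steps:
$J{\left(j \right)} = -5 - 2 j$ ($J{\left(j \right)} = \left(\left(-3 - 2 j\right) - 23\right) + 21 = \left(-26 - 2 j\right) + 21 = -5 - 2 j$)
$\sqrt{J{\left(-49 \right)} + w{\left(57 \right)}} = \sqrt{\left(-5 - -98\right) + 57} = \sqrt{\left(-5 + 98\right) + 57} = \sqrt{93 + 57} = \sqrt{150} = 5 \sqrt{6}$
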